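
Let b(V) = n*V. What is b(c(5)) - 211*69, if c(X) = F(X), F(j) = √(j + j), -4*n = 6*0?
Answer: -14559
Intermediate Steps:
n = 0 (n = -3*0/2 = -¼*0 = 0)
F(j) = √2*√j (F(j) = √(2*j) = √2*√j)
c(X) = √2*√X
b(V) = 0 (b(V) = 0*V = 0)
b(c(5)) - 211*69 = 0 - 211*69 = 0 - 14559 = -14559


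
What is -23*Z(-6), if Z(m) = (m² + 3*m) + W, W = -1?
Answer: -391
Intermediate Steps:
Z(m) = -1 + m² + 3*m (Z(m) = (m² + 3*m) - 1 = -1 + m² + 3*m)
-23*Z(-6) = -23*(-1 + (-6)² + 3*(-6)) = -23*(-1 + 36 - 18) = -23*17 = -391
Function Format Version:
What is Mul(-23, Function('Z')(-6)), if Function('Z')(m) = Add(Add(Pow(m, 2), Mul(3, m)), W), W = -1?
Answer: -391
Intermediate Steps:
Function('Z')(m) = Add(-1, Pow(m, 2), Mul(3, m)) (Function('Z')(m) = Add(Add(Pow(m, 2), Mul(3, m)), -1) = Add(-1, Pow(m, 2), Mul(3, m)))
Mul(-23, Function('Z')(-6)) = Mul(-23, Add(-1, Pow(-6, 2), Mul(3, -6))) = Mul(-23, Add(-1, 36, -18)) = Mul(-23, 17) = -391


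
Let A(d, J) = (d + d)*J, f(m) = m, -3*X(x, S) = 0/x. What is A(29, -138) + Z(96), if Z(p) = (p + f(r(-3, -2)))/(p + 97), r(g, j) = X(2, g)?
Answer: -1544676/193 ≈ -8003.5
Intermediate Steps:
X(x, S) = 0 (X(x, S) = -0/x = -⅓*0 = 0)
r(g, j) = 0
A(d, J) = 2*J*d (A(d, J) = (2*d)*J = 2*J*d)
Z(p) = p/(97 + p) (Z(p) = (p + 0)/(p + 97) = p/(97 + p))
A(29, -138) + Z(96) = 2*(-138)*29 + 96/(97 + 96) = -8004 + 96/193 = -1544676/193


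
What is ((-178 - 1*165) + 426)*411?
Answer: 34113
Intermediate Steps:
((-178 - 1*165) + 426)*411 = ((-178 - 165) + 426)*411 = (-343 + 426)*411 = 83*411 = 34113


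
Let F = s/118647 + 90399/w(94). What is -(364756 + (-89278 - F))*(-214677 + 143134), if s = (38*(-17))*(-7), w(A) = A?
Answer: 219038195217561169/11152818 ≈ 1.9640e+10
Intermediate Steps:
s = 4522 (s = -646*(-7) = 4522)
F = 10725995221/11152818 (F = 4522/118647 + 90399/94 = 10725995221/11152818 ≈ 961.73)
-(364756 + (-89278 - F))*(-214677 + 143134) = -(364756 + (-89278 - 1*10725995221/11152818))*(-214677 + 143134) = -(364756 + (-89278 - 10725995221/11152818))*(-71543) = -(364756 - 1006427280625/11152818)*(-71543) = -3061630001783*(-71543)/11152818 = -1*(-219038195217561169/11152818) = 219038195217561169/11152818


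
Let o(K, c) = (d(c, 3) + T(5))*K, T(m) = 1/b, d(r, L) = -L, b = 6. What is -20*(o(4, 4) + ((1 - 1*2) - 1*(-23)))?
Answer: -640/3 ≈ -213.33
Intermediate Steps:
T(m) = ⅙ (T(m) = 1/6 = ⅙)
o(K, c) = -17*K/6 (o(K, c) = (-1*3 + ⅙)*K = (-3 + ⅙)*K = -17*K/6)
-20*(o(4, 4) + ((1 - 1*2) - 1*(-23))) = -20*(-17/6*4 + ((1 - 1*2) - 1*(-23))) = -20*(-34/3 + ((1 - 2) + 23)) = -20*(-34/3 + (-1 + 23)) = -20*(-34/3 + 22) = -20*32/3 = -640/3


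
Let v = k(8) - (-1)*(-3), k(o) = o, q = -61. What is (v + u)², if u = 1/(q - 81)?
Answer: 502681/20164 ≈ 24.930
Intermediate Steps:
u = -1/142 (u = 1/(-61 - 81) = 1/(-142) = -1/142 ≈ -0.0070423)
v = 5 (v = 8 - (-1)*(-3) = 8 - 1*3 = 8 - 3 = 5)
(v + u)² = (5 - 1/142)² = (709/142)² = 502681/20164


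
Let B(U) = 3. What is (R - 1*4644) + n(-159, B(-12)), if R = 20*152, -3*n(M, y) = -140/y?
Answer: -14296/9 ≈ -1588.4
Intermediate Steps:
n(M, y) = 140/(3*y) (n(M, y) = -(-140)/(3*y) = 140/(3*y))
R = 3040
(R - 1*4644) + n(-159, B(-12)) = (3040 - 1*4644) + (140/3)/3 = (3040 - 4644) + (140/3)*(⅓) = -1604 + 140/9 = -14296/9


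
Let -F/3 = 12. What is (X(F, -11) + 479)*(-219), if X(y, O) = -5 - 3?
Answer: -103149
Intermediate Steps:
F = -36 (F = -3*12 = -36)
X(y, O) = -8
(X(F, -11) + 479)*(-219) = (-8 + 479)*(-219) = 471*(-219) = -103149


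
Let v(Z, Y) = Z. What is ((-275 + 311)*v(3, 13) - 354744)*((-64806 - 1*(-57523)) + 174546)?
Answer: -59317481268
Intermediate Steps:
((-275 + 311)*v(3, 13) - 354744)*((-64806 - 1*(-57523)) + 174546) = ((-275 + 311)*3 - 354744)*((-64806 - 1*(-57523)) + 174546) = (36*3 - 354744)*((-64806 + 57523) + 174546) = (108 - 354744)*(-7283 + 174546) = -354636*167263 = -59317481268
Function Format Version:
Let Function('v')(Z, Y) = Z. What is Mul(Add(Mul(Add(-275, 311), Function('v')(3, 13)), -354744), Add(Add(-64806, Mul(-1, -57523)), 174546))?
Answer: -59317481268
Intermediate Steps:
Mul(Add(Mul(Add(-275, 311), Function('v')(3, 13)), -354744), Add(Add(-64806, Mul(-1, -57523)), 174546)) = Mul(Add(Mul(Add(-275, 311), 3), -354744), Add(Add(-64806, Mul(-1, -57523)), 174546)) = Mul(Add(Mul(36, 3), -354744), Add(Add(-64806, 57523), 174546)) = Mul(Add(108, -354744), Add(-7283, 174546)) = Mul(-354636, 167263) = -59317481268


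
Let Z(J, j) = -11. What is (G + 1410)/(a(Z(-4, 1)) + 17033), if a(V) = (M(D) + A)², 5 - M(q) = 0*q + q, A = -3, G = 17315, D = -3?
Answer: 18725/17058 ≈ 1.0977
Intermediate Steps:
M(q) = 5 - q (M(q) = 5 - (0*q + q) = 5 - (0 + q) = 5 - q)
a(V) = 25 (a(V) = ((5 - 1*(-3)) - 3)² = ((5 + 3) - 3)² = (8 - 3)² = 5² = 25)
(G + 1410)/(a(Z(-4, 1)) + 17033) = (17315 + 1410)/(25 + 17033) = 18725/17058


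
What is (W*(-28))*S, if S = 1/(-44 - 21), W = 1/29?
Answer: 28/1885 ≈ 0.014854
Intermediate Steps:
W = 1/29 ≈ 0.034483
S = -1/65 (S = 1/(-65) = -1/65 ≈ -0.015385)
(W*(-28))*S = ((1/29)*(-28))*(-1/65) = -28/29*(-1/65) = 28/1885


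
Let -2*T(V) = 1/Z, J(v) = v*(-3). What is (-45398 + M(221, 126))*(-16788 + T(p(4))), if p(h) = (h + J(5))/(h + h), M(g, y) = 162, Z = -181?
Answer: 137455353590/181 ≈ 7.5942e+8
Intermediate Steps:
J(v) = -3*v
p(h) = (-15 + h)/(2*h) (p(h) = (h - 3*5)/(h + h) = (h - 15)/((2*h)) = (-15 + h)*(1/(2*h)) = (-15 + h)/(2*h))
T(V) = 1/362 (T(V) = -½/(-181) = -½*(-1/181) = 1/362)
(-45398 + M(221, 126))*(-16788 + T(p(4))) = (-45398 + 162)*(-16788 + 1/362) = -45236*(-6077255/362) = 137455353590/181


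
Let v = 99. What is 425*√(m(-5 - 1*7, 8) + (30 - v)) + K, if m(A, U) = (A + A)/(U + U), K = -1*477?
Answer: -477 + 425*I*√282/2 ≈ -477.0 + 3568.5*I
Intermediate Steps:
K = -477
m(A, U) = A/U (m(A, U) = (2*A)/((2*U)) = (2*A)*(1/(2*U)) = A/U)
425*√(m(-5 - 1*7, 8) + (30 - v)) + K = 425*√((-5 - 1*7)/8 + (30 - 1*99)) - 477 = 425*√((-5 - 7)*(⅛) + (30 - 99)) - 477 = 425*√(-12*⅛ - 69) - 477 = 425*√(-3/2 - 69) - 477 = 425*√(-141/2) - 477 = 425*(I*√282/2) - 477 = 425*I*√282/2 - 477 = -477 + 425*I*√282/2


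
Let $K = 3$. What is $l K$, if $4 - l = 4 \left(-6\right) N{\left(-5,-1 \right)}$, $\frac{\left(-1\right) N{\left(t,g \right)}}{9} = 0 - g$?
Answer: $-636$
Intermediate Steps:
$N{\left(t,g \right)} = 9 g$ ($N{\left(t,g \right)} = - 9 \left(0 - g\right) = - 9 \left(- g\right) = 9 g$)
$l = -212$ ($l = 4 - 4 \left(-6\right) 9 \left(-1\right) = 4 - \left(-24\right) \left(-9\right) = 4 - 216 = -212$)
$l K = \left(-212\right) 3 = -636$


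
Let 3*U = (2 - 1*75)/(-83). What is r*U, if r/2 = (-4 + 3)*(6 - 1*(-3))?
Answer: -438/83 ≈ -5.2771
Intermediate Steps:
r = -18 (r = 2*((-4 + 3)*(6 - 1*(-3))) = 2*(-(6 + 3)) = 2*(-1*9) = 2*(-9) = -18)
U = 73/249 (U = ((2 - 1*75)/(-83))/3 = ((2 - 75)*(-1/83))/3 = (-73*(-1/83))/3 = (⅓)*(73/83) = 73/249 ≈ 0.29317)
r*U = -18*73/249 = -438/83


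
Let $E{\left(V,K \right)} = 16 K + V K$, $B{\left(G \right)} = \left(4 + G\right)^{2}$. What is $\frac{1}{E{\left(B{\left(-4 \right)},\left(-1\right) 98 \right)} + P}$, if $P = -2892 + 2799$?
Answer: $- \frac{1}{1661} \approx -0.00060205$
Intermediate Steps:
$E{\left(V,K \right)} = 16 K + K V$
$P = -93$
$\frac{1}{E{\left(B{\left(-4 \right)},\left(-1\right) 98 \right)} + P} = \frac{1}{\left(-1\right) 98 \left(16 + \left(4 - 4\right)^{2}\right) - 93} = \frac{1}{- 98 \left(16 + 0^{2}\right) - 93} = \frac{1}{- 98 \left(16 + 0\right) - 93} = \frac{1}{\left(-98\right) 16 - 93} = \frac{1}{-1568 - 93} = \frac{1}{-1661} = - \frac{1}{1661}$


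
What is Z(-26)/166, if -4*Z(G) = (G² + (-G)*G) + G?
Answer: 13/332 ≈ 0.039157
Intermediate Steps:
Z(G) = -G/4 (Z(G) = -((G² + (-G)*G) + G)/4 = -((G² - G²) + G)/4 = -(0 + G)/4 = -G/4)
Z(-26)/166 = -¼*(-26)/166 = (13/2)*(1/166) = 13/332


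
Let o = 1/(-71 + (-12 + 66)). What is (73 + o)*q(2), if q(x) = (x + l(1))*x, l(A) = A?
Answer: 7440/17 ≈ 437.65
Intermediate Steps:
o = -1/17 (o = 1/(-71 + 54) = 1/(-17) = -1/17 ≈ -0.058824)
q(x) = x*(1 + x) (q(x) = (x + 1)*x = (1 + x)*x = x*(1 + x))
(73 + o)*q(2) = (73 - 1/17)*(2*(1 + 2)) = 1240*(2*3)/17 = (1240/17)*6 = 7440/17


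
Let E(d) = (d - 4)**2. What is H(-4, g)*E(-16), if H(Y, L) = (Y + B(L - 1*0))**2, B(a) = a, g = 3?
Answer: 400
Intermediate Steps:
H(Y, L) = (L + Y)**2 (H(Y, L) = (Y + (L - 1*0))**2 = (Y + (L + 0))**2 = (Y + L)**2 = (L + Y)**2)
E(d) = (-4 + d)**2
H(-4, g)*E(-16) = (3 - 4)**2*(-4 - 16)**2 = (-1)**2*(-20)**2 = 1*400 = 400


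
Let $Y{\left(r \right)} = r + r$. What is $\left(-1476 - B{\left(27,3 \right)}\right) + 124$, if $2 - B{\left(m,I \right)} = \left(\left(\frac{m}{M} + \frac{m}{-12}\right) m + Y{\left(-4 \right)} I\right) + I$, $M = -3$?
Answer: $- \frac{6715}{4} \approx -1678.8$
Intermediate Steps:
$Y{\left(r \right)} = 2 r$
$B{\left(m,I \right)} = 2 + 7 I + \frac{5 m^{2}}{12}$ ($B{\left(m,I \right)} = 2 - \left(\left(\left(\frac{m}{-3} + \frac{m}{-12}\right) m + 2 \left(-4\right) I\right) + I\right) = 2 - \left(\left(\left(m \left(- \frac{1}{3}\right) + m \left(- \frac{1}{12}\right)\right) m - 8 I\right) + I\right) = 2 - \left(\left(\left(- \frac{m}{3} - \frac{m}{12}\right) m - 8 I\right) + I\right) = 2 - \left(\left(- \frac{5 m}{12} m - 8 I\right) + I\right) = 2 - \left(\left(- \frac{5 m^{2}}{12} - 8 I\right) + I\right) = 2 - \left(\left(- 8 I - \frac{5 m^{2}}{12}\right) + I\right) = 2 - \left(- 7 I - \frac{5 m^{2}}{12}\right) = 2 + \left(7 I + \frac{5 m^{2}}{12}\right) = 2 + 7 I + \frac{5 m^{2}}{12}$)
$\left(-1476 - B{\left(27,3 \right)}\right) + 124 = \left(-1476 - \left(2 + 7 \cdot 3 + \frac{5 \cdot 27^{2}}{12}\right)\right) + 124 = \left(-1476 - \left(2 + 21 + \frac{5}{12} \cdot 729\right)\right) + 124 = \left(-1476 - \left(2 + 21 + \frac{1215}{4}\right)\right) + 124 = \left(-1476 - \frac{1307}{4}\right) + 124 = - \frac{7211}{4} + 124 = - \frac{6715}{4}$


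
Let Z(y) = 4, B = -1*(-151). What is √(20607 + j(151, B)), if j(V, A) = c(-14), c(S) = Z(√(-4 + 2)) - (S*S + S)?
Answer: √20429 ≈ 142.93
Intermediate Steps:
B = 151
c(S) = 4 - S - S² (c(S) = 4 - (S*S + S) = 4 - (S² + S) = 4 - (S + S²) = 4 + (-S - S²) = 4 - S - S²)
j(V, A) = -178 (j(V, A) = 4 - 1*(-14) - 1*(-14)² = 4 + 14 - 1*196 = 4 + 14 - 196 = -178)
√(20607 + j(151, B)) = √(20607 - 178) = √20429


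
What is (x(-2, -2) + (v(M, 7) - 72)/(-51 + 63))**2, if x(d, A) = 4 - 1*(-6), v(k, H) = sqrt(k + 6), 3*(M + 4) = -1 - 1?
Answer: (72 + sqrt(3))**2/324 ≈ 16.779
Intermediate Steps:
M = -14/3 (M = -4 + (-1 - 1)/3 = -4 + (1/3)*(-2) = -4 - 2/3 = -14/3 ≈ -4.6667)
v(k, H) = sqrt(6 + k)
x(d, A) = 10 (x(d, A) = 4 + 6 = 10)
(x(-2, -2) + (v(M, 7) - 72)/(-51 + 63))**2 = (10 + (sqrt(6 - 14/3) - 72)/(-51 + 63))**2 = (10 + (sqrt(4/3) - 72)/12)**2 = (10 + (2*sqrt(3)/3 - 72)*(1/12))**2 = (10 + (-72 + 2*sqrt(3)/3)*(1/12))**2 = (10 + (-6 + sqrt(3)/18))**2 = (4 + sqrt(3)/18)**2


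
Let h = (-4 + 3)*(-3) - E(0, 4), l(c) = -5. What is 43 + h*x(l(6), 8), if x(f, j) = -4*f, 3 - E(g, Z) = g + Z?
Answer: 123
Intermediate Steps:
E(g, Z) = 3 - Z - g (E(g, Z) = 3 - (g + Z) = 3 - (Z + g) = 3 + (-Z - g) = 3 - Z - g)
h = 4 (h = (-4 + 3)*(-3) - (3 - 1*4 - 1*0) = -1*(-3) - (3 - 4 + 0) = 3 - 1*(-1) = 3 + 1 = 4)
43 + h*x(l(6), 8) = 43 + 4*(-4*(-5)) = 43 + 4*20 = 43 + 80 = 123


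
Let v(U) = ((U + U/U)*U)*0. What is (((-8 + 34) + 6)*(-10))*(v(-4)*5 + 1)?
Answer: -320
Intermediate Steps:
v(U) = 0 (v(U) = ((U + 1)*U)*0 = ((1 + U)*U)*0 = (U*(1 + U))*0 = 0)
(((-8 + 34) + 6)*(-10))*(v(-4)*5 + 1) = (((-8 + 34) + 6)*(-10))*(0*5 + 1) = ((26 + 6)*(-10))*(0 + 1) = (32*(-10))*1 = -320*1 = -320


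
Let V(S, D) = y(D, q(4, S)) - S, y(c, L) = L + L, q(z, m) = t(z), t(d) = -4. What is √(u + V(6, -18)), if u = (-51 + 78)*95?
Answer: √2551 ≈ 50.507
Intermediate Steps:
u = 2565 (u = 27*95 = 2565)
q(z, m) = -4
y(c, L) = 2*L
V(S, D) = -8 - S (V(S, D) = 2*(-4) - S = -8 - S)
√(u + V(6, -18)) = √(2565 + (-8 - 1*6)) = √(2565 + (-8 - 6)) = √(2565 - 14) = √2551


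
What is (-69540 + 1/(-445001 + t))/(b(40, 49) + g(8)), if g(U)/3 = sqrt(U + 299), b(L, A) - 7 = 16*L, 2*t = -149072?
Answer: -23375206128707/216047383302 + 36128602981*sqrt(307)/72015794434 ≈ -99.405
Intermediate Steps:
t = -74536 (t = (1/2)*(-149072) = -74536)
b(L, A) = 7 + 16*L
g(U) = 3*sqrt(299 + U) (g(U) = 3*sqrt(U + 299) = 3*sqrt(299 + U))
(-69540 + 1/(-445001 + t))/(b(40, 49) + g(8)) = (-69540 + 1/(-445001 - 74536))/((7 + 16*40) + 3*sqrt(299 + 8)) = (-69540 + 1/(-519537))/((7 + 640) + 3*sqrt(307)) = (-69540 - 1/519537)/(647 + 3*sqrt(307)) = -36128602981/(519537*(647 + 3*sqrt(307)))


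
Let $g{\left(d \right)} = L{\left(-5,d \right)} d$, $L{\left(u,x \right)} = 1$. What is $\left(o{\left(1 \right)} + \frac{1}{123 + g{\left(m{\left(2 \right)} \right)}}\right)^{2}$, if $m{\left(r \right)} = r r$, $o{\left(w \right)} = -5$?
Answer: $\frac{401956}{16129} \approx 24.921$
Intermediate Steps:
$m{\left(r \right)} = r^{2}$
$g{\left(d \right)} = d$ ($g{\left(d \right)} = 1 d = d$)
$\left(o{\left(1 \right)} + \frac{1}{123 + g{\left(m{\left(2 \right)} \right)}}\right)^{2} = \left(-5 + \frac{1}{123 + 2^{2}}\right)^{2} = \left(-5 + \frac{1}{123 + 4}\right)^{2} = \left(-5 + \frac{1}{127}\right)^{2} = \left(- \frac{634}{127}\right)^{2} = \frac{401956}{16129}$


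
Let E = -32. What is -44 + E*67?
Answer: -2188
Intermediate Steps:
-44 + E*67 = -44 - 32*67 = -44 - 2144 = -2188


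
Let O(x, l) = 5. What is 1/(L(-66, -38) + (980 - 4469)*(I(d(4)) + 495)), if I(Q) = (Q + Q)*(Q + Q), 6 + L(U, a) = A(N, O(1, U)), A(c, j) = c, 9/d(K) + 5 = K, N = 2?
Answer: -1/2857495 ≈ -3.4996e-7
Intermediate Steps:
d(K) = 9/(-5 + K)
L(U, a) = -4 (L(U, a) = -6 + 2 = -4)
I(Q) = 4*Q² (I(Q) = (2*Q)*(2*Q) = 4*Q²)
1/(L(-66, -38) + (980 - 4469)*(I(d(4)) + 495)) = 1/(-4 + (980 - 4469)*(4*(9/(-5 + 4))² + 495)) = 1/(-4 - 3489*(4*(9/(-1))² + 495)) = 1/(-4 - 3489*(4*(9*(-1))² + 495)) = 1/(-4 - 3489*(4*(-9)² + 495)) = 1/(-4 - 3489*(4*81 + 495)) = 1/(-4 - 3489*(324 + 495)) = 1/(-4 - 3489*819) = 1/(-4 - 2857491) = 1/(-2857495) = -1/2857495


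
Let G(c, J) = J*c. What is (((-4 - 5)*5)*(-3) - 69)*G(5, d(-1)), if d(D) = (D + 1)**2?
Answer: 0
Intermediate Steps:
d(D) = (1 + D)**2
(((-4 - 5)*5)*(-3) - 69)*G(5, d(-1)) = (((-4 - 5)*5)*(-3) - 69)*((1 - 1)**2*5) = (-9*5*(-3) - 69)*(0**2*5) = (-45*(-3) - 69)*(0*5) = (135 - 69)*0 = 66*0 = 0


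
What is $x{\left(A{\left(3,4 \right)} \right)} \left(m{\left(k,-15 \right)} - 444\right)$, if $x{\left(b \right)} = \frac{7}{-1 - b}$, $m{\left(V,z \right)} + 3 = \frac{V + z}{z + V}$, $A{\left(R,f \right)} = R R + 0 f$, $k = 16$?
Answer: $\frac{1561}{5} \approx 312.2$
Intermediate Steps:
$A{\left(R,f \right)} = R^{2}$ ($A{\left(R,f \right)} = R^{2} + 0 = R^{2}$)
$m{\left(V,z \right)} = -2$ ($m{\left(V,z \right)} = -3 + \frac{V + z}{z + V} = -3 + \frac{V + z}{V + z} = -3 + 1 = -2$)
$x{\left(A{\left(3,4 \right)} \right)} \left(m{\left(k,-15 \right)} - 444\right) = - \frac{7}{1 + 3^{2}} \left(-2 - 444\right) = - \frac{7}{1 + 9} \left(-446\right) = - \frac{7}{10} \left(-446\right) = \left(-7\right) \frac{1}{10} \left(-446\right) = \left(- \frac{7}{10}\right) \left(-446\right) = \frac{1561}{5}$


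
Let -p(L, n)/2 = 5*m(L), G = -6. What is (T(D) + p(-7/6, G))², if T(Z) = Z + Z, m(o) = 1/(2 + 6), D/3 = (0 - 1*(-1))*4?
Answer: 8281/16 ≈ 517.56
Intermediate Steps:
D = 12 (D = 3*((0 - 1*(-1))*4) = 3*((0 + 1)*4) = 3*(1*4) = 3*4 = 12)
m(o) = ⅛ (m(o) = 1/8 = ⅛)
T(Z) = 2*Z
p(L, n) = -5/4 (p(L, n) = -10/8 = -2*5/8 = -5/4)
(T(D) + p(-7/6, G))² = (2*12 - 5/4)² = (24 - 5/4)² = (91/4)² = 8281/16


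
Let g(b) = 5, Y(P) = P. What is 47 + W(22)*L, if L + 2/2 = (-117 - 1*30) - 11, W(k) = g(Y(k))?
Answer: -748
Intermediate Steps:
W(k) = 5
L = -159 (L = -1 + ((-117 - 1*30) - 11) = -1 + ((-117 - 30) - 11) = -1 + (-147 - 11) = -1 - 158 = -159)
47 + W(22)*L = 47 + 5*(-159) = 47 - 795 = -748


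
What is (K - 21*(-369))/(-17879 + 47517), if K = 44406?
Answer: 52155/29638 ≈ 1.7597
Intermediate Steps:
(K - 21*(-369))/(-17879 + 47517) = (44406 - 21*(-369))/(-17879 + 47517) = (44406 + 7749)/29638 = 52155*(1/29638) = 52155/29638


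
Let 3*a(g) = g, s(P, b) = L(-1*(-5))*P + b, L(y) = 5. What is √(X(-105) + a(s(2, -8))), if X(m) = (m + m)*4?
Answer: I*√7554/3 ≈ 28.971*I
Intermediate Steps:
s(P, b) = b + 5*P (s(P, b) = 5*P + b = b + 5*P)
X(m) = 8*m (X(m) = (2*m)*4 = 8*m)
a(g) = g/3
√(X(-105) + a(s(2, -8))) = √(8*(-105) + (-8 + 5*2)/3) = √(-840 + (-8 + 10)/3) = √(-840 + (⅓)*2) = √(-840 + ⅔) = √(-2518/3) = I*√7554/3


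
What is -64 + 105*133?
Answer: 13901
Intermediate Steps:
-64 + 105*133 = -64 + 13965 = 13901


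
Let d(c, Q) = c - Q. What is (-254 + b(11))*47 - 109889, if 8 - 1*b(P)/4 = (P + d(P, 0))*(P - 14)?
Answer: -107915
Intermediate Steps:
b(P) = 32 - 8*P*(-14 + P) (b(P) = 32 - 4*(P + (P - 1*0))*(P - 14) = 32 - 4*(P + (P + 0))*(-14 + P) = 32 - 4*(P + P)*(-14 + P) = 32 - 4*2*P*(-14 + P) = 32 - 8*P*(-14 + P))
(-254 + b(11))*47 - 109889 = (-254 + (32 - 8*11² + 112*11))*47 - 109889 = (-254 + (32 - 8*121 + 1232))*47 - 109889 = (-254 + (32 - 968 + 1232))*47 - 109889 = (-254 + 296)*47 - 109889 = 42*47 - 109889 = 1974 - 109889 = -107915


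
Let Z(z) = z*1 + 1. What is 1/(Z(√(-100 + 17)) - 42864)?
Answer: -42863/1837236852 - I*√83/1837236852 ≈ -2.333e-5 - 4.9588e-9*I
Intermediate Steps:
Z(z) = 1 + z (Z(z) = z + 1 = 1 + z)
1/(Z(√(-100 + 17)) - 42864) = 1/((1 + √(-100 + 17)) - 42864) = 1/((1 + √(-83)) - 42864) = 1/((1 + I*√83) - 42864) = 1/(-42863 + I*√83)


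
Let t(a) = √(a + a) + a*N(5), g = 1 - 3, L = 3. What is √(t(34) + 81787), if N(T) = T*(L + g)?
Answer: √(81957 + 2*√17) ≈ 286.30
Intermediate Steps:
g = -2
N(T) = T (N(T) = T*(3 - 2) = T*1 = T)
t(a) = 5*a + √2*√a (t(a) = √(a + a) + a*5 = √(2*a) + 5*a = √2*√a + 5*a = 5*a + √2*√a)
√(t(34) + 81787) = √((5*34 + √2*√34) + 81787) = √((170 + 2*√17) + 81787) = √(81957 + 2*√17)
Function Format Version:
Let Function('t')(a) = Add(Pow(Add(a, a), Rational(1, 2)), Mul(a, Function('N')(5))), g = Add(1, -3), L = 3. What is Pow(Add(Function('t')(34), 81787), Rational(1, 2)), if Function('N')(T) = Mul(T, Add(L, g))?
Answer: Pow(Add(81957, Mul(2, Pow(17, Rational(1, 2)))), Rational(1, 2)) ≈ 286.30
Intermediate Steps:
g = -2
Function('N')(T) = T (Function('N')(T) = Mul(T, Add(3, -2)) = Mul(T, 1) = T)
Function('t')(a) = Add(Mul(5, a), Mul(Pow(2, Rational(1, 2)), Pow(a, Rational(1, 2)))) (Function('t')(a) = Add(Pow(Add(a, a), Rational(1, 2)), Mul(a, 5)) = Add(Pow(Mul(2, a), Rational(1, 2)), Mul(5, a)) = Add(Mul(Pow(2, Rational(1, 2)), Pow(a, Rational(1, 2))), Mul(5, a)) = Add(Mul(5, a), Mul(Pow(2, Rational(1, 2)), Pow(a, Rational(1, 2)))))
Pow(Add(Function('t')(34), 81787), Rational(1, 2)) = Pow(Add(Add(Mul(5, 34), Mul(Pow(2, Rational(1, 2)), Pow(34, Rational(1, 2)))), 81787), Rational(1, 2)) = Pow(Add(Add(170, Mul(2, Pow(17, Rational(1, 2)))), 81787), Rational(1, 2)) = Pow(Add(81957, Mul(2, Pow(17, Rational(1, 2)))), Rational(1, 2))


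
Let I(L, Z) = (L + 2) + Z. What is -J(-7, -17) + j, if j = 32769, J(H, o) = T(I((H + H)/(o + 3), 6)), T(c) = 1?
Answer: 32768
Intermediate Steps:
I(L, Z) = 2 + L + Z (I(L, Z) = (2 + L) + Z = 2 + L + Z)
J(H, o) = 1
-J(-7, -17) + j = -1*1 + 32769 = -1 + 32769 = 32768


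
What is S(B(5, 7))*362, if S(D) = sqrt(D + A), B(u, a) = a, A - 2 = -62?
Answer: 362*I*sqrt(53) ≈ 2635.4*I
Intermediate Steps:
A = -60 (A = 2 - 62 = -60)
S(D) = sqrt(-60 + D) (S(D) = sqrt(D - 60) = sqrt(-60 + D))
S(B(5, 7))*362 = sqrt(-60 + 7)*362 = sqrt(-53)*362 = (I*sqrt(53))*362 = 362*I*sqrt(53)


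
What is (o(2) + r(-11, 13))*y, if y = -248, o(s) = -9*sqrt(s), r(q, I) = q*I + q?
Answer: 38192 + 2232*sqrt(2) ≈ 41349.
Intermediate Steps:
r(q, I) = q + I*q (r(q, I) = I*q + q = q + I*q)
(o(2) + r(-11, 13))*y = (-9*sqrt(2) - 11*(1 + 13))*(-248) = (-9*sqrt(2) - 11*14)*(-248) = (-9*sqrt(2) - 154)*(-248) = (-154 - 9*sqrt(2))*(-248) = 38192 + 2232*sqrt(2)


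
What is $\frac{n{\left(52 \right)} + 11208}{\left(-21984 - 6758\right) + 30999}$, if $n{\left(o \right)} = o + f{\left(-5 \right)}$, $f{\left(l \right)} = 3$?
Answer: $\frac{11263}{2257} \approx 4.9902$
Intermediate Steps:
$n{\left(o \right)} = 3 + o$ ($n{\left(o \right)} = o + 3 = 3 + o$)
$\frac{n{\left(52 \right)} + 11208}{\left(-21984 - 6758\right) + 30999} = \frac{\left(3 + 52\right) + 11208}{\left(-21984 - 6758\right) + 30999} = \frac{55 + 11208}{\left(-21984 - 6758\right) + 30999} = \frac{11263}{-28742 + 30999} = \frac{11263}{2257}$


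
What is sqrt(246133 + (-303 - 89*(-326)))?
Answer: 2*sqrt(68711) ≈ 524.26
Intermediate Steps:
sqrt(246133 + (-303 - 89*(-326))) = sqrt(246133 + (-303 + 29014)) = sqrt(246133 + 28711) = sqrt(274844) = 2*sqrt(68711)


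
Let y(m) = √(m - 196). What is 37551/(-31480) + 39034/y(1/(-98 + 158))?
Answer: -37551/31480 - 78068*I*√176385/11759 ≈ -1.1929 - 2788.3*I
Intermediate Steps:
y(m) = √(-196 + m)
37551/(-31480) + 39034/y(1/(-98 + 158)) = 37551/(-31480) + 39034/(√(-196 + 1/(-98 + 158))) = 37551*(-1/31480) + 39034/(√(-196 + 1/60)) = -37551/31480 + 39034/(√(-196 + 1/60)) = -37551/31480 + 39034/(√(-11759/60)) = -37551/31480 + 39034/((I*√176385/30)) = -37551/31480 + 39034*(-2*I*√176385/11759) = -37551/31480 - 78068*I*√176385/11759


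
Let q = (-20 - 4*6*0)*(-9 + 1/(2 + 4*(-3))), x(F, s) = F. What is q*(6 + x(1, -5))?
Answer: 1274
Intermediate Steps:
q = 182 (q = (-20 - 24*0)*(-9 + 1/(2 - 12)) = (-20 + 0)*(-9 + 1/(-10)) = -20*(-9 - ⅒) = -20*(-91/10) = 182)
q*(6 + x(1, -5)) = 182*(6 + 1) = 182*7 = 1274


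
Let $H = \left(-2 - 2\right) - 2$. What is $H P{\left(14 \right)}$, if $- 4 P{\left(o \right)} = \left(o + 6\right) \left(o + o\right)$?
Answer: $840$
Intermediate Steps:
$H = -6$ ($H = -4 - 2 = -6$)
$P{\left(o \right)} = - \frac{o \left(6 + o\right)}{2}$ ($P{\left(o \right)} = - \frac{\left(o + 6\right) \left(o + o\right)}{4} = - \frac{\left(6 + o\right) 2 o}{4} = - \frac{2 o \left(6 + o\right)}{4} = - \frac{o \left(6 + o\right)}{2}$)
$H P{\left(14 \right)} = - 6 \left(\left(- \frac{1}{2}\right) 14 \left(6 + 14\right)\right) = - 6 \left(\left(- \frac{1}{2}\right) 14 \cdot 20\right) = \left(-6\right) \left(-140\right) = 840$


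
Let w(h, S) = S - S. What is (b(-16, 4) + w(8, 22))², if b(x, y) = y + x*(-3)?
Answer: 2704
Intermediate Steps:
b(x, y) = y - 3*x
w(h, S) = 0
(b(-16, 4) + w(8, 22))² = ((4 - 3*(-16)) + 0)² = ((4 + 48) + 0)² = (52 + 0)² = 52² = 2704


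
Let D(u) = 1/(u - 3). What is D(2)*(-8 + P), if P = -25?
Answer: 33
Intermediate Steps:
D(u) = 1/(-3 + u)
D(2)*(-8 + P) = (-8 - 25)/(-3 + 2) = -33/(-1) = -1*(-33) = 33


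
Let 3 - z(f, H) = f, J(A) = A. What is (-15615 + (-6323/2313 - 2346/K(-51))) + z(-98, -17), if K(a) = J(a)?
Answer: -35783807/2313 ≈ -15471.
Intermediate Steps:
z(f, H) = 3 - f
K(a) = a
(-15615 + (-6323/2313 - 2346/K(-51))) + z(-98, -17) = (-15615 + (-6323/2313 - 2346/(-51))) + (3 - 1*(-98)) = (-15615 + (-6323*1/2313 - 2346*(-1/51))) + (3 + 98) = (-15615 + (-6323/2313 + 46)) + 101 = (-15615 + 100075/2313) + 101 = -36017420/2313 + 101 = -35783807/2313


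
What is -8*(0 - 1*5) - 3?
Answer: 37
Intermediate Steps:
-8*(0 - 1*5) - 3 = -8*(0 - 5) - 3 = -8*(-5) - 3 = 40 - 3 = 37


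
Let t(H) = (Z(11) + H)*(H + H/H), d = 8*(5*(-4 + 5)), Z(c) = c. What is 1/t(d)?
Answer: 1/2091 ≈ 0.00047824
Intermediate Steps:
d = 40 (d = 8*(5*1) = 8*5 = 40)
t(H) = (1 + H)*(11 + H) (t(H) = (11 + H)*(H + H/H) = (11 + H)*(H + 1) = (11 + H)*(1 + H) = (1 + H)*(11 + H))
1/t(d) = 1/(11 + 40**2 + 12*40) = 1/(11 + 1600 + 480) = 1/2091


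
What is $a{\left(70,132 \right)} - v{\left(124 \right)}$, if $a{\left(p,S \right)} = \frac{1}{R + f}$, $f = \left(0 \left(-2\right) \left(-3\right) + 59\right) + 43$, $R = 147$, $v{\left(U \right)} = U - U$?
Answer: $\frac{1}{249} \approx 0.0040161$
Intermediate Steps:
$v{\left(U \right)} = 0$
$f = 102$ ($f = \left(0 \left(-3\right) + 59\right) + 43 = \left(0 + 59\right) + 43 = 59 + 43 = 102$)
$a{\left(p,S \right)} = \frac{1}{249}$ ($a{\left(p,S \right)} = \frac{1}{147 + 102} = \frac{1}{249}$)
$a{\left(70,132 \right)} - v{\left(124 \right)} = \frac{1}{249} - 0 = \frac{1}{249} + 0 = \frac{1}{249}$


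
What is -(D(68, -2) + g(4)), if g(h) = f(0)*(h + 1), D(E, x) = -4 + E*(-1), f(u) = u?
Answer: 72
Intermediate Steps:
D(E, x) = -4 - E
g(h) = 0 (g(h) = 0*(h + 1) = 0*(1 + h) = 0)
-(D(68, -2) + g(4)) = -((-4 - 1*68) + 0) = -((-4 - 68) + 0) = -(-72 + 0) = -1*(-72) = 72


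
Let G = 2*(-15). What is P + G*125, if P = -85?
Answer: -3835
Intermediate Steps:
G = -30
P + G*125 = -85 - 30*125 = -85 - 3750 = -3835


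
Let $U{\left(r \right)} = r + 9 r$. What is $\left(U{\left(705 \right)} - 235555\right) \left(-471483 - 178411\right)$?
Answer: $148504028470$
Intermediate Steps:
$U{\left(r \right)} = 10 r$
$\left(U{\left(705 \right)} - 235555\right) \left(-471483 - 178411\right) = \left(10 \cdot 705 - 235555\right) \left(-471483 - 178411\right) = \left(7050 - 235555\right) \left(-649894\right) = \left(-228505\right) \left(-649894\right) = 148504028470$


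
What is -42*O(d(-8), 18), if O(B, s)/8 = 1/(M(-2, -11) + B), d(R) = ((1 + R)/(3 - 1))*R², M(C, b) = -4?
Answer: 28/19 ≈ 1.4737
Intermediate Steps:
d(R) = R²*(½ + R/2) (d(R) = ((1 + R)/2)*R² = ((1 + R)*(½))*R² = (½ + R/2)*R² = R²*(½ + R/2))
O(B, s) = 8/(-4 + B)
-42*O(d(-8), 18) = -336/(-4 + (½)*(-8)²*(1 - 8)) = -336/(-4 + (½)*64*(-7)) = -336/(-4 - 224) = -336/(-228) = -336*(-1)/228 = -42*(-2/57) = 28/19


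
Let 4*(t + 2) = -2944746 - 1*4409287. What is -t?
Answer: 7354041/4 ≈ 1.8385e+6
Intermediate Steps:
t = -7354041/4 (t = -2 + (-2944746 - 1*4409287)/4 = -2 + (-2944746 - 4409287)/4 = -2 + (¼)*(-7354033) = -2 - 7354033/4 = -7354041/4 ≈ -1.8385e+6)
-t = -1*(-7354041/4) = 7354041/4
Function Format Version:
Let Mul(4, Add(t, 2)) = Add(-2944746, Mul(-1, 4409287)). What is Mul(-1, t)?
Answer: Rational(7354041, 4) ≈ 1.8385e+6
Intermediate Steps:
t = Rational(-7354041, 4) (t = Add(-2, Mul(Rational(1, 4), Add(-2944746, Mul(-1, 4409287)))) = Add(-2, Mul(Rational(1, 4), Add(-2944746, -4409287))) = Add(-2, Mul(Rational(1, 4), -7354033)) = Add(-2, Rational(-7354033, 4)) = Rational(-7354041, 4) ≈ -1.8385e+6)
Mul(-1, t) = Mul(-1, Rational(-7354041, 4)) = Rational(7354041, 4)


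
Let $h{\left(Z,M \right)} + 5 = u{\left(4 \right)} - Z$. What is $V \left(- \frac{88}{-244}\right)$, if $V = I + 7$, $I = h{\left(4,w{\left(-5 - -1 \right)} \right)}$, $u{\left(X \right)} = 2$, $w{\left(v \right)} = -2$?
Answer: $0$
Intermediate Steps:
$h{\left(Z,M \right)} = -3 - Z$ ($h{\left(Z,M \right)} = -5 - \left(-2 + Z\right) = -3 - Z$)
$I = -7$ ($I = -3 - 4 = -7$)
$V = 0$ ($V = -7 + 7 = 0$)
$V \left(- \frac{88}{-244}\right) = 0 \left(- \frac{88}{-244}\right) = 0 \left(\left(-88\right) \left(- \frac{1}{244}\right)\right) = 0 \cdot \frac{22}{61} = 0$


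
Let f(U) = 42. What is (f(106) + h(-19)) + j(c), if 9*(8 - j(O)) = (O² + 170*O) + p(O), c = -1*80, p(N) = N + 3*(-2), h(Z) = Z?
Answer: 7565/9 ≈ 840.56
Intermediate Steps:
p(N) = -6 + N (p(N) = N - 6 = -6 + N)
c = -80
j(O) = 26/3 - 19*O - O²/9 (j(O) = 8 - ((O² + 170*O) + (-6 + O))/9 = 8 - (-6 + O² + 171*O)/9 = 8 + (⅔ - 19*O - O²/9) = 26/3 - 19*O - O²/9)
(f(106) + h(-19)) + j(c) = (42 - 19) + (26/3 - 19*(-80) - ⅑*(-80)²) = 23 + (26/3 + 1520 - ⅑*6400) = 23 + (26/3 + 1520 - 6400/9) = 23 + 7358/9 = 7565/9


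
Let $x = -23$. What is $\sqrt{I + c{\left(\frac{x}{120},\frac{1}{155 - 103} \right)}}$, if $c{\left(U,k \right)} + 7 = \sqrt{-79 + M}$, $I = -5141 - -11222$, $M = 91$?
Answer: $\sqrt{6074 + 2 \sqrt{3}} \approx 77.958$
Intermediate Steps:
$I = 6081$ ($I = -5141 + 11222 = 6081$)
$c{\left(U,k \right)} = -7 + 2 \sqrt{3}$ ($c{\left(U,k \right)} = -7 + \sqrt{-79 + 91} = -7 + \sqrt{12} = -7 + 2 \sqrt{3}$)
$\sqrt{I + c{\left(\frac{x}{120},\frac{1}{155 - 103} \right)}} = \sqrt{6081 - \left(7 - 2 \sqrt{3}\right)} = \sqrt{6074 + 2 \sqrt{3}}$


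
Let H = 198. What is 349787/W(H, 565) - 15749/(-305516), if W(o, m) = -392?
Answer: -26714837871/29940568 ≈ -892.26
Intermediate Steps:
349787/W(H, 565) - 15749/(-305516) = 349787/(-392) - 15749/(-305516) = 349787*(-1/392) - 15749*(-1/305516) = -349787/392 + 15749/305516 = -26714837871/29940568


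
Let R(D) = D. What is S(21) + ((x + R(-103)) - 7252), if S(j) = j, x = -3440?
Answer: -10774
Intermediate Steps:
S(21) + ((x + R(-103)) - 7252) = 21 + ((-3440 - 103) - 7252) = 21 + (-3543 - 7252) = 21 - 10795 = -10774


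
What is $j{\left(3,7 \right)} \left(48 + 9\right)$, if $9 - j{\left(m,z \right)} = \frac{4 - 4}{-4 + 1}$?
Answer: $513$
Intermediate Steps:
$j{\left(m,z \right)} = 9$ ($j{\left(m,z \right)} = 9 - \frac{4 - 4}{-4 + 1} = 9 - \frac{0}{-3} = 9 - 0 \left(- \frac{1}{3}\right) = 9 - 0 = 9 + 0 = 9$)
$j{\left(3,7 \right)} \left(48 + 9\right) = 9 \left(48 + 9\right) = 9 \cdot 57 = 513$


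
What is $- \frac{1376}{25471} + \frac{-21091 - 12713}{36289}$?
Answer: $- \frac{910955348}{924317119} \approx -0.98554$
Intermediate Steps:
$- \frac{1376}{25471} + \frac{-21091 - 12713}{36289} = \left(-1376\right) \frac{1}{25471} + \left(-21091 - 12713\right) \frac{1}{36289} = - \frac{1376}{25471} - \frac{33804}{36289} = - \frac{910955348}{924317119}$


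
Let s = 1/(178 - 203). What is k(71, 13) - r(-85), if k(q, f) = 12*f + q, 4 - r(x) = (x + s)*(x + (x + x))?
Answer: 109541/5 ≈ 21908.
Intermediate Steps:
s = -1/25 (s = 1/(-25) = -1/25 ≈ -0.040000)
r(x) = 4 - 3*x*(-1/25 + x) (r(x) = 4 - (x - 1/25)*(x + (x + x)) = 4 - (-1/25 + x)*(x + 2*x) = 4 - (-1/25 + x)*3*x = 4 - 3*x*(-1/25 + x))
k(q, f) = q + 12*f
k(71, 13) - r(-85) = (71 + 12*13) - (4 - 3*(-85)**2 + (3/25)*(-85)) = (71 + 156) - (4 - 3*7225 - 51/5) = 227 - (4 - 21675 - 51/5) = 227 - 1*(-108406/5) = 227 + 108406/5 = 109541/5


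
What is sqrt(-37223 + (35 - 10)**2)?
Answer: I*sqrt(36598) ≈ 191.31*I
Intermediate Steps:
sqrt(-37223 + (35 - 10)**2) = sqrt(-37223 + 25**2) = sqrt(-37223 + 625) = sqrt(-36598) = I*sqrt(36598)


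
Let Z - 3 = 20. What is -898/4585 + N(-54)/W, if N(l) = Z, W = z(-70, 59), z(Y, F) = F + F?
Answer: -509/541030 ≈ -0.00094080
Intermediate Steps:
z(Y, F) = 2*F
Z = 23 (Z = 3 + 20 = 23)
W = 118 (W = 2*59 = 118)
N(l) = 23
-898/4585 + N(-54)/W = -898/4585 + 23/118 = -509/541030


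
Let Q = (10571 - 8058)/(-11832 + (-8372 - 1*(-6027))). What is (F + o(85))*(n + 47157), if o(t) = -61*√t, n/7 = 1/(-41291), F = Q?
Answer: -4893212275840/585382507 - 118776740480*√85/41291 ≈ -2.6529e+7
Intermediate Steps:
Q = -2513/14177 (Q = 2513/(-11832 + (-8372 + 6027)) = 2513/(-11832 - 2345) = 2513/(-14177) = 2513*(-1/14177) = -2513/14177 ≈ -0.17726)
F = -2513/14177 ≈ -0.17726
n = -7/41291 (n = 7/(-41291) = 7*(-1/41291) = -7/41291 ≈ -0.00016953)
(F + o(85))*(n + 47157) = (-2513/14177 - 61*√85)*(-7/41291 + 47157) = (-2513/14177 - 61*√85)*(1947159680/41291) = -4893212275840/585382507 - 118776740480*√85/41291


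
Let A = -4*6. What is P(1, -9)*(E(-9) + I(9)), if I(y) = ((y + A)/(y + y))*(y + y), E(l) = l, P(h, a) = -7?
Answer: 168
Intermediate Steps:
A = -24
I(y) = -24 + y (I(y) = ((y - 24)/(y + y))*(y + y) = ((-24 + y)/((2*y)))*(2*y) = ((-24 + y)*(1/(2*y)))*(2*y) = ((-24 + y)/(2*y))*(2*y) = -24 + y)
P(1, -9)*(E(-9) + I(9)) = -7*(-9 + (-24 + 9)) = -7*(-9 - 15) = -7*(-24) = 168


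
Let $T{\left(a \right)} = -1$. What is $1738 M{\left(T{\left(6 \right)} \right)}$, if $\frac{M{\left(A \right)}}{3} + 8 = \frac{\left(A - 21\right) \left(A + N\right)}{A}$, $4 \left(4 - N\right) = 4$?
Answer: $187704$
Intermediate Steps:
$N = 3$ ($N = 4 - 1 = 3$)
$M{\left(A \right)} = -24 + \frac{3 \left(-21 + A\right) \left(3 + A\right)}{A}$ ($M{\left(A \right)} = -24 + 3 \frac{\left(A - 21\right) \left(A + 3\right)}{A} = -24 + 3 \frac{\left(-21 + A\right) \left(3 + A\right)}{A} = -24 + \frac{3 \left(-21 + A\right) \left(3 + A\right)}{A}$)
$1738 M{\left(T{\left(6 \right)} \right)} = 1738 \left(-78 - \frac{189}{-1} + 3 \left(-1\right)\right) = 1738 \left(-78 - -189 - 3\right) = 1738 \left(-78 + 189 - 3\right) = 1738 \cdot 108 = 187704$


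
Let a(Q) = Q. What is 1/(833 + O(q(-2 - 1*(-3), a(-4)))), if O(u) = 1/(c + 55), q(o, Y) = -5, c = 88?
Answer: 143/119120 ≈ 0.0012005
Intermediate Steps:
O(u) = 1/143 (O(u) = 1/(88 + 55) = 1/143)
1/(833 + O(q(-2 - 1*(-3), a(-4)))) = 1/(833 + 1/143) = 1/(119120/143) = 143/119120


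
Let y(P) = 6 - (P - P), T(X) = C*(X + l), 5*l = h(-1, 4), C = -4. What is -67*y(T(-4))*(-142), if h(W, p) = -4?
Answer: 57084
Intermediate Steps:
l = -⅘ (l = (⅕)*(-4) = -⅘ ≈ -0.80000)
T(X) = 16/5 - 4*X (T(X) = -4*(X - ⅘) = -4*(-⅘ + X) = 16/5 - 4*X)
y(P) = 6 (y(P) = 6 - 1*0 = 6 + 0 = 6)
-67*y(T(-4))*(-142) = -67*6*(-142) = -402*(-142) = 57084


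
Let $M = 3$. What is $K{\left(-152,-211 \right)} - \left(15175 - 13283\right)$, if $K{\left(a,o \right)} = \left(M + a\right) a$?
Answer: $20756$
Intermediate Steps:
$K{\left(a,o \right)} = a \left(3 + a\right)$ ($K{\left(a,o \right)} = \left(3 + a\right) a = a \left(3 + a\right)$)
$K{\left(-152,-211 \right)} - \left(15175 - 13283\right) = - 152 \left(3 - 152\right) - \left(15175 - 13283\right) = \left(-152\right) \left(-149\right) - \left(15175 - 13283\right) = 22648 - 1892 = 20756$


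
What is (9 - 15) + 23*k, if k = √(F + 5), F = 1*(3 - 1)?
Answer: -6 + 23*√7 ≈ 54.852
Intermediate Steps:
F = 2 (F = 1*2 = 2)
k = √7 (k = √(2 + 5) = √7 ≈ 2.6458)
(9 - 15) + 23*k = (9 - 15) + 23*√7 = -6 + 23*√7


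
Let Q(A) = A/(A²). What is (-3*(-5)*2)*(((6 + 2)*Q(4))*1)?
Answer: 60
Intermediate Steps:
Q(A) = 1/A (Q(A) = A/A² = 1/A)
(-3*(-5)*2)*(((6 + 2)*Q(4))*1) = (-3*(-5)*2)*(((6 + 2)/4)*1) = (15*2)*((8*(¼))*1) = 30*(2*1) = 30*2 = 60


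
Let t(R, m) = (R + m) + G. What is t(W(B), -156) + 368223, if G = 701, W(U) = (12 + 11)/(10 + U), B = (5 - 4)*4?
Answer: 5162775/14 ≈ 3.6877e+5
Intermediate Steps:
B = 4 (B = 1*4 = 4)
W(U) = 23/(10 + U)
t(R, m) = 701 + R + m (t(R, m) = (R + m) + 701 = 701 + R + m)
t(W(B), -156) + 368223 = (701 + 23/(10 + 4) - 156) + 368223 = (701 + 23/14 - 156) + 368223 = 7653/14 + 368223 = 5162775/14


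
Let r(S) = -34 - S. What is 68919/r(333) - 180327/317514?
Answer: -7316309125/38842546 ≈ -188.36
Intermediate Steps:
68919/r(333) - 180327/317514 = 68919/(-34 - 1*333) - 180327/317514 = 68919/(-34 - 333) - 180327*1/317514 = 68919/(-367) - 60109/105838 = 68919*(-1/367) - 60109/105838 = -68919/367 - 60109/105838 = -7316309125/38842546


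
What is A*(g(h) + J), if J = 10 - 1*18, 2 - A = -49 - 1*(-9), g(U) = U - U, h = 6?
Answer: -336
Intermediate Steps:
g(U) = 0
A = 42 (A = 2 - (-49 - 1*(-9)) = 2 - (-49 + 9) = 2 - 1*(-40) = 2 + 40 = 42)
J = -8 (J = 10 - 18 = -8)
A*(g(h) + J) = 42*(0 - 8) = 42*(-8) = -336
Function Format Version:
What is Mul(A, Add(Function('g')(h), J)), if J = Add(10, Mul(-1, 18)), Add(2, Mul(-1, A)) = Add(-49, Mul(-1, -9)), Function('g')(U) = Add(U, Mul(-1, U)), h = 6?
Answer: -336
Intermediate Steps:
Function('g')(U) = 0
A = 42 (A = Add(2, Mul(-1, Add(-49, Mul(-1, -9)))) = Add(2, Mul(-1, Add(-49, 9))) = Add(2, Mul(-1, -40)) = Add(2, 40) = 42)
J = -8 (J = Add(10, -18) = -8)
Mul(A, Add(Function('g')(h), J)) = Mul(42, Add(0, -8)) = Mul(42, -8) = -336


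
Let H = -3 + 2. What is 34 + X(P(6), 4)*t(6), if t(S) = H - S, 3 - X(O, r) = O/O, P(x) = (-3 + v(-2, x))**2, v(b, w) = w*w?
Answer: 20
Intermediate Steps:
v(b, w) = w**2
H = -1
P(x) = (-3 + x**2)**2
X(O, r) = 2 (X(O, r) = 3 - O/O = 3 - 1*1 = 3 - 1 = 2)
t(S) = -1 - S
34 + X(P(6), 4)*t(6) = 34 + 2*(-1 - 1*6) = 34 + 2*(-1 - 6) = 34 + 2*(-7) = 34 - 14 = 20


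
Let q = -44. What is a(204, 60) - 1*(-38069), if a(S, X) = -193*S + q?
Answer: -1347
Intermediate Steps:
a(S, X) = -44 - 193*S (a(S, X) = -193*S - 44 = -44 - 193*S)
a(204, 60) - 1*(-38069) = (-44 - 193*204) - 1*(-38069) = (-44 - 39372) + 38069 = -39416 + 38069 = -1347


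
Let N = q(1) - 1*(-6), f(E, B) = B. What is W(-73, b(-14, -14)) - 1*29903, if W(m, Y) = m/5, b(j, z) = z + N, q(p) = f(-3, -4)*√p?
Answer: -149588/5 ≈ -29918.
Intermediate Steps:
q(p) = -4*√p
N = 2 (N = -4*√1 - 1*(-6) = -4*1 + 6 = -4 + 6 = 2)
b(j, z) = 2 + z (b(j, z) = z + 2 = 2 + z)
W(m, Y) = m/5 (W(m, Y) = m*(⅕) = m/5)
W(-73, b(-14, -14)) - 1*29903 = (⅕)*(-73) - 1*29903 = -73/5 - 29903 = -149588/5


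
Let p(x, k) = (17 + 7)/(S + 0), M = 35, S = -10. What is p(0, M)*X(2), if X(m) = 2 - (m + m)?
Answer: 24/5 ≈ 4.8000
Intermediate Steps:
X(m) = 2 - 2*m
p(x, k) = -12/5 (p(x, k) = (17 + 7)/(-10 + 0) = 24/(-10) = 24*(-⅒) = -12/5)
p(0, M)*X(2) = -12*(2 - 2*2)/5 = -12*(2 - 4)/5 = -12/5*(-2) = 24/5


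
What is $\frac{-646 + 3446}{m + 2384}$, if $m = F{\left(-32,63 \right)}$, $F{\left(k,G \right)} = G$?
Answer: $\frac{2800}{2447} \approx 1.1443$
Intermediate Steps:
$m = 63$
$\frac{-646 + 3446}{m + 2384} = \frac{-646 + 3446}{63 + 2384} = \frac{2800}{2447}$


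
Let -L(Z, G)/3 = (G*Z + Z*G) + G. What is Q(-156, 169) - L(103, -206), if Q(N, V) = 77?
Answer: -127849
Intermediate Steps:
L(Z, G) = -3*G - 6*G*Z (L(Z, G) = -3*((G*Z + Z*G) + G) = -3*((G*Z + G*Z) + G) = -3*(2*G*Z + G) = -3*(G + 2*G*Z) = -3*G - 6*G*Z)
Q(-156, 169) - L(103, -206) = 77 - (-3)*(-206)*(1 + 2*103) = 77 - (-3)*(-206)*(1 + 206) = 77 - (-3)*(-206)*207 = 77 - 1*127926 = 77 - 127926 = -127849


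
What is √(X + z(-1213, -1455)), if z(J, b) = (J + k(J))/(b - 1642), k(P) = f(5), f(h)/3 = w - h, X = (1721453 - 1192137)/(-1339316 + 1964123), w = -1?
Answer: √517819549783508139/645009093 ≈ 1.1156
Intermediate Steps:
X = 529316/624807 ≈ 0.84717
f(h) = -3 - 3*h (f(h) = 3*(-1 - h) = -3 - 3*h)
k(P) = -18 (k(P) = -3 - 3*5 = -3 - 15 = -18)
z(J, b) = (-18 + J)/(-1642 + b) (z(J, b) = (J - 18)/(b - 1642) = (-18 + J)/(-1642 + b))
√(X + z(-1213, -1455)) = √(529316/624807 + (-18 - 1213)/(-1642 - 1455)) = √(529316/624807 - 1231/(-3097)) = √(529316/624807 - 1/3097*(-1231)) = √(529316/624807 + 1231/3097) = √(2408429069/1935027279) = √517819549783508139/645009093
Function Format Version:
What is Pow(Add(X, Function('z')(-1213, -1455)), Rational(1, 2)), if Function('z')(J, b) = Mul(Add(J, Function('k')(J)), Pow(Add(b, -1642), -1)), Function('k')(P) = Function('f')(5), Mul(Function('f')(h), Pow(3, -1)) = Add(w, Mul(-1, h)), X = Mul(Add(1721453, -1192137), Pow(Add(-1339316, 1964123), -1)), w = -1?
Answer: Mul(Rational(1, 645009093), Pow(517819549783508139, Rational(1, 2))) ≈ 1.1156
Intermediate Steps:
X = Rational(529316, 624807) (X = Mul(529316, Pow(624807, -1)) = Mul(529316, Rational(1, 624807)) = Rational(529316, 624807) ≈ 0.84717)
Function('f')(h) = Add(-3, Mul(-3, h)) (Function('f')(h) = Mul(3, Add(-1, Mul(-1, h))) = Add(-3, Mul(-3, h)))
Function('k')(P) = -18 (Function('k')(P) = Add(-3, Mul(-3, 5)) = Add(-3, -15) = -18)
Function('z')(J, b) = Mul(Pow(Add(-1642, b), -1), Add(-18, J)) (Function('z')(J, b) = Mul(Add(J, -18), Pow(Add(b, -1642), -1)) = Mul(Add(-18, J), Pow(Add(-1642, b), -1)) = Mul(Pow(Add(-1642, b), -1), Add(-18, J)))
Pow(Add(X, Function('z')(-1213, -1455)), Rational(1, 2)) = Pow(Add(Rational(529316, 624807), Mul(Pow(Add(-1642, -1455), -1), Add(-18, -1213))), Rational(1, 2)) = Pow(Add(Rational(529316, 624807), Mul(Pow(-3097, -1), -1231)), Rational(1, 2)) = Pow(Add(Rational(529316, 624807), Mul(Rational(-1, 3097), -1231)), Rational(1, 2)) = Pow(Add(Rational(529316, 624807), Rational(1231, 3097)), Rational(1, 2)) = Pow(Rational(2408429069, 1935027279), Rational(1, 2)) = Mul(Rational(1, 645009093), Pow(517819549783508139, Rational(1, 2)))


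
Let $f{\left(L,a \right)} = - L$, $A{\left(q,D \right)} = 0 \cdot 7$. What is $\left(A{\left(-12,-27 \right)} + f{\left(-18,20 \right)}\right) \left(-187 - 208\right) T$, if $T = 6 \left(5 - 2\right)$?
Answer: $-127980$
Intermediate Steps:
$A{\left(q,D \right)} = 0$
$T = 18$ ($T = 6 \cdot 3 = 18$)
$\left(A{\left(-12,-27 \right)} + f{\left(-18,20 \right)}\right) \left(-187 - 208\right) T = \left(0 - -18\right) \left(-187 - 208\right) 18 = \left(0 + 18\right) \left(-395\right) 18 = 18 \left(-395\right) 18 = \left(-7110\right) 18 = -127980$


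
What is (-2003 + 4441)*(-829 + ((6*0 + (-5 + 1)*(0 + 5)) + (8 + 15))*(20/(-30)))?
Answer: -2025978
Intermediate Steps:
(-2003 + 4441)*(-829 + ((6*0 + (-5 + 1)*(0 + 5)) + (8 + 15))*(20/(-30))) = 2438*(-829 + ((0 - 4*5) + 23)*(20*(-1/30))) = 2438*(-829 + ((0 - 20) + 23)*(-⅔)) = 2438*(-829 + (-20 + 23)*(-⅔)) = 2438*(-829 + 3*(-⅔)) = 2438*(-829 - 2) = 2438*(-831) = -2025978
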